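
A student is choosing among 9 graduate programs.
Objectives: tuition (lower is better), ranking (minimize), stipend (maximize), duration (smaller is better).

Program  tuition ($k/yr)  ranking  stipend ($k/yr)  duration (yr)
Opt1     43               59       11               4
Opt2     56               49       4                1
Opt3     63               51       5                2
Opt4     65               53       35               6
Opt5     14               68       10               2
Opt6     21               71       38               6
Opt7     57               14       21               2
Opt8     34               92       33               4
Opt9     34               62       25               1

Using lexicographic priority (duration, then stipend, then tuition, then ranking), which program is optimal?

First minimize duration: best is 1, kept {Opt2, Opt9}.
Then maximize stipend: best is 25, kept {Opt9}.

Opt9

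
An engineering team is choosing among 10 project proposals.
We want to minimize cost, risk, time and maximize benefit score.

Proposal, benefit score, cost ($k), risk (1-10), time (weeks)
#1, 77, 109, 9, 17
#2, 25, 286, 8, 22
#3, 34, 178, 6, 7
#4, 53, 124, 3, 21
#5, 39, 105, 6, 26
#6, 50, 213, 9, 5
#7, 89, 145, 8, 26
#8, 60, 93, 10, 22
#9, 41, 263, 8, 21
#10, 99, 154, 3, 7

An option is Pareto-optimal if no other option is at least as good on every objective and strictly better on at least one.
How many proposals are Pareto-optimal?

7

#1: not dominated.
#2: dominated by #3 (benefit score 34≥25, cost 178≤286, risk 6≤8, time 7≤22).
#3: dominated by #10 (benefit score 99≥34, cost 154≤178, risk 3≤6, time 7≤7).
#4: not dominated.
#5: not dominated.
#6: not dominated (best time).
#7: not dominated.
#8: not dominated (best cost).
#9: dominated by #4 (benefit score 53≥41, cost 124≤263, risk 3≤8, time 21≤21).
#10: not dominated (best benefit score).
Pareto-optimal: #1, #4, #5, #6, #7, #8, #10 → 7.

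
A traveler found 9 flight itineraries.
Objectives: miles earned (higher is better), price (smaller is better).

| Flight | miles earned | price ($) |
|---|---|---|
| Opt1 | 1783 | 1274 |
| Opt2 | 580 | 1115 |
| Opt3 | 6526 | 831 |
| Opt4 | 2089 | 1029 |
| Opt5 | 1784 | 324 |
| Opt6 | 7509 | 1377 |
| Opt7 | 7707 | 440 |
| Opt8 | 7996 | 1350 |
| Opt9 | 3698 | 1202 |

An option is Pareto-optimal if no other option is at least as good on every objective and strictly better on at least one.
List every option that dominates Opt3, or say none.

Opt7: miles earned 7707≥6526, price 440≤831 — dominates Opt3.
Others (Opt1, Opt2, Opt4, Opt5, Opt6, Opt8, Opt9) are each worse than Opt3 on at least one objective.

Opt7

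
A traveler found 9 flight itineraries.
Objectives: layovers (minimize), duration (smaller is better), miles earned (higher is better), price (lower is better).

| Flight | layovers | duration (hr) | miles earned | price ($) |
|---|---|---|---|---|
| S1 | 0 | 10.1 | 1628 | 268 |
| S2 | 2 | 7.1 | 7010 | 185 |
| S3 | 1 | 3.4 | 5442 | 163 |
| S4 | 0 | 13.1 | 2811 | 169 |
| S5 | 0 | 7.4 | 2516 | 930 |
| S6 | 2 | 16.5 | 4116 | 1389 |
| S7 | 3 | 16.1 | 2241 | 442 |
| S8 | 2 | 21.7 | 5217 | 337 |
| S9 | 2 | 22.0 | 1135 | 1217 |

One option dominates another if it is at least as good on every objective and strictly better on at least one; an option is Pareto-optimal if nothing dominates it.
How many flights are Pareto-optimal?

5

S1: not dominated.
S2: not dominated (best miles earned).
S3: not dominated (best duration).
S4: not dominated.
S5: not dominated.
S6: dominated by S2 (layovers 2≤2, duration 7.1≤16.5, miles earned 7010≥4116, price 185≤1389).
S7: dominated by S2 (layovers 2≤3, duration 7.1≤16.1, miles earned 7010≥2241, price 185≤442).
S8: dominated by S2 (layovers 2≤2, duration 7.1≤21.7, miles earned 7010≥5217, price 185≤337).
S9: dominated by S1 (layovers 0≤2, duration 10.1≤22.0, miles earned 1628≥1135, price 268≤1217).
Pareto-optimal: S1, S2, S3, S4, S5 → 5.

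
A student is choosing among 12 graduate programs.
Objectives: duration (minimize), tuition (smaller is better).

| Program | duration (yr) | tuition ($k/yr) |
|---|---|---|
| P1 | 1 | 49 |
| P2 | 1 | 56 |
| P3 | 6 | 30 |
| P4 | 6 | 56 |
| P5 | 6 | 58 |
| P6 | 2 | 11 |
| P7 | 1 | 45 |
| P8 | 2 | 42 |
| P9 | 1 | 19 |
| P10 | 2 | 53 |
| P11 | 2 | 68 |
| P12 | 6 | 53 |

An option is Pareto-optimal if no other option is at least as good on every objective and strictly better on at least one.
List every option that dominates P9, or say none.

P1: worse on tuition (49 vs 19).
P2: worse on tuition (56 vs 19).
P3: worse on duration (6 vs 1).
P4: worse on duration (6 vs 1).
P5: worse on duration (6 vs 1).
P6: worse on duration (2 vs 1).
P7: worse on tuition (45 vs 19).
P8: worse on duration (2 vs 1).
P10: worse on duration (2 vs 1).
P11: worse on duration (2 vs 1).
P12: worse on duration (6 vs 1).
No option dominates P9.

none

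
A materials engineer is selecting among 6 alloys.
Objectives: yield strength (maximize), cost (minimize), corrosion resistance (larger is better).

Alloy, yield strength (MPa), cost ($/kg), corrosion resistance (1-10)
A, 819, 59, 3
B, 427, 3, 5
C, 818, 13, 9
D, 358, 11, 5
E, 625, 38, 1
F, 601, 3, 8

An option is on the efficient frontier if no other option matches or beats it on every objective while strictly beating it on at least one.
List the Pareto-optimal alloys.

A, C, F

A: not dominated (best yield strength).
B: dominated by F (yield strength 601≥427, cost 3≤3, corrosion resistance 8≥5).
C: not dominated (best corrosion resistance).
D: dominated by B (yield strength 427≥358, cost 3≤11, corrosion resistance 5≥5).
E: dominated by C (yield strength 818≥625, cost 13≤38, corrosion resistance 9≥1).
F: not dominated.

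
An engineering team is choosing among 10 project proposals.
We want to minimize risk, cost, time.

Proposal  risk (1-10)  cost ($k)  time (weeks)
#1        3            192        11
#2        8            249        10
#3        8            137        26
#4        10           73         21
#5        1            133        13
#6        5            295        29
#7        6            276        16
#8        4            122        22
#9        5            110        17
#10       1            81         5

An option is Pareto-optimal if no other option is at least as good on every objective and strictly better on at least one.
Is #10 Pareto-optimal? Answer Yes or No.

#1: worse on risk (3 vs 1).
#2: worse on risk (8 vs 1).
#3: worse on risk (8 vs 1).
#4: worse on risk (10 vs 1).
#5: worse on cost (133 vs 81).
#6: worse on risk (5 vs 1).
#7: worse on risk (6 vs 1).
#8: worse on risk (4 vs 1).
#9: worse on risk (5 vs 1).
No option is at least as good as #10 on every objective and strictly better on one.

Yes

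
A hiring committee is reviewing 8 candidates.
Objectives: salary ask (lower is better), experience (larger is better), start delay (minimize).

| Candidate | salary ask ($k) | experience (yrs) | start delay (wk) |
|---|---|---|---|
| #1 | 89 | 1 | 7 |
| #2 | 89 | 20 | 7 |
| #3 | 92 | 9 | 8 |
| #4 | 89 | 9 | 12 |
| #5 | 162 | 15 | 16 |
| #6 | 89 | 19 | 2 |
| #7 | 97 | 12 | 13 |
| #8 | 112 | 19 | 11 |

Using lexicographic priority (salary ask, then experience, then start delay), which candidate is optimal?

#2

First minimize salary ask: best is 89, kept {#1, #2, #4, #6}.
Then maximize experience: best is 20, kept {#2}.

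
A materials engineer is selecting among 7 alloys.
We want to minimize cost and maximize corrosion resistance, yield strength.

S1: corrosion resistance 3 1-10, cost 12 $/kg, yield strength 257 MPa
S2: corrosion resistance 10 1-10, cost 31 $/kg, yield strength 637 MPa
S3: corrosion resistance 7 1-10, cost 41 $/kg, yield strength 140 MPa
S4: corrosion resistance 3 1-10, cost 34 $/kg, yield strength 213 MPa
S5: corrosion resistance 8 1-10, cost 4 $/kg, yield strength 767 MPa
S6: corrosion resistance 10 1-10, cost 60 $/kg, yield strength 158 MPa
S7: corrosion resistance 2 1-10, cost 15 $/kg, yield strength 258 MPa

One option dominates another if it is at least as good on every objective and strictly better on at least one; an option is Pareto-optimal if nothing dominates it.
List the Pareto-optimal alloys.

S2, S5

S1: dominated by S5 (corrosion resistance 8≥3, cost 4≤12, yield strength 767≥257).
S2: not dominated.
S3: dominated by S2 (corrosion resistance 10≥7, cost 31≤41, yield strength 637≥140).
S4: dominated by S1 (corrosion resistance 3≥3, cost 12≤34, yield strength 257≥213).
S5: not dominated (best cost).
S6: dominated by S2 (corrosion resistance 10≥10, cost 31≤60, yield strength 637≥158).
S7: dominated by S5 (corrosion resistance 8≥2, cost 4≤15, yield strength 767≥258).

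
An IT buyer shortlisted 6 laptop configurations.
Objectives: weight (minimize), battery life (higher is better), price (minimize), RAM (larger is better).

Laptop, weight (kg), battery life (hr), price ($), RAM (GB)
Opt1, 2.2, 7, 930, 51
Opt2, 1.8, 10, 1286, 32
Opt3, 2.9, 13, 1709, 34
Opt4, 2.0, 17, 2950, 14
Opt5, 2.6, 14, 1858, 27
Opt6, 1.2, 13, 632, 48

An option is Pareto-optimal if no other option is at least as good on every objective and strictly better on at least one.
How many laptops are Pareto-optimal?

Opt1: not dominated (best RAM).
Opt2: dominated by Opt6 (weight 1.2≤1.8, battery life 13≥10, price 632≤1286, RAM 48≥32).
Opt3: dominated by Opt6 (weight 1.2≤2.9, battery life 13≥13, price 632≤1709, RAM 48≥34).
Opt4: not dominated (best battery life).
Opt5: not dominated.
Opt6: not dominated (best weight).
Pareto-optimal: Opt1, Opt4, Opt5, Opt6 → 4.

4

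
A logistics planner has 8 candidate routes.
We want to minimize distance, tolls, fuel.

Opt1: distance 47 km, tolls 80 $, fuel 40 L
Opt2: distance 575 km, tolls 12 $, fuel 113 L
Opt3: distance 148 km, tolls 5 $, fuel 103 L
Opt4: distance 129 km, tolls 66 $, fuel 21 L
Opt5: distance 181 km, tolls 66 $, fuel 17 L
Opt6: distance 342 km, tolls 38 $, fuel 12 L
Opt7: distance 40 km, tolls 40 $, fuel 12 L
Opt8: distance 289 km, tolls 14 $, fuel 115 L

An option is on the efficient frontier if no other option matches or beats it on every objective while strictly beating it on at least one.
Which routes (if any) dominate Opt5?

Opt7: distance 40≤181, tolls 40≤66, fuel 12≤17 — dominates Opt5.
Others (Opt1, Opt2, Opt3, Opt4, Opt6, Opt8) are each worse than Opt5 on at least one objective.

Opt7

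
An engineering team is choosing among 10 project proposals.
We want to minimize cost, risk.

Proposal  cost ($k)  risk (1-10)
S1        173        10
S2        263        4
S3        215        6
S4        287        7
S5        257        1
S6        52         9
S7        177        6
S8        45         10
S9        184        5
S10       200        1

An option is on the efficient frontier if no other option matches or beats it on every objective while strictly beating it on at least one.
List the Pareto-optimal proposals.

S6, S7, S8, S9, S10

S1: dominated by S6 (cost 52≤173, risk 9≤10).
S2: dominated by S5 (cost 257≤263, risk 1≤4).
S3: dominated by S7 (cost 177≤215, risk 6≤6).
S4: dominated by S2 (cost 263≤287, risk 4≤7).
S5: dominated by S10 (cost 200≤257, risk 1≤1).
S6: not dominated.
S7: not dominated.
S8: not dominated (best cost).
S9: not dominated.
S10: not dominated.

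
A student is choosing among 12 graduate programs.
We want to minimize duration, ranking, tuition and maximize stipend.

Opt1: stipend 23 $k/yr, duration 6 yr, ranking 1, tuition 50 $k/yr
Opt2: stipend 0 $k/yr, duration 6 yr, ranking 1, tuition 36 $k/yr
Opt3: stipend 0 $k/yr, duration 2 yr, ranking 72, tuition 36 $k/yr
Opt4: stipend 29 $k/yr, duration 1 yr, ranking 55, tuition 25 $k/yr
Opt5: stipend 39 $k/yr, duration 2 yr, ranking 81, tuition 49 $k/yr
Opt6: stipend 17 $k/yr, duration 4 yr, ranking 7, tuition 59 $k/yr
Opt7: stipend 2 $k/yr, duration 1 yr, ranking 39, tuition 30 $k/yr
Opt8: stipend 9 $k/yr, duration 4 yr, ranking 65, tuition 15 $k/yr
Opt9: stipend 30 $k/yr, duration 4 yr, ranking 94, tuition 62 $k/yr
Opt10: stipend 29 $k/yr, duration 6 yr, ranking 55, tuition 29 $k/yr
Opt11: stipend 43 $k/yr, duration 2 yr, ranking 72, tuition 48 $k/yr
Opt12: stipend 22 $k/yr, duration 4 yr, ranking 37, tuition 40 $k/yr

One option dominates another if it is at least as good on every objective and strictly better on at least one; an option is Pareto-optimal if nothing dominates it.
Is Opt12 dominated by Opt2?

No

Opt2 vs Opt12: Opt2 is worse on stipend (0 vs 22), so it does not dominate Opt12.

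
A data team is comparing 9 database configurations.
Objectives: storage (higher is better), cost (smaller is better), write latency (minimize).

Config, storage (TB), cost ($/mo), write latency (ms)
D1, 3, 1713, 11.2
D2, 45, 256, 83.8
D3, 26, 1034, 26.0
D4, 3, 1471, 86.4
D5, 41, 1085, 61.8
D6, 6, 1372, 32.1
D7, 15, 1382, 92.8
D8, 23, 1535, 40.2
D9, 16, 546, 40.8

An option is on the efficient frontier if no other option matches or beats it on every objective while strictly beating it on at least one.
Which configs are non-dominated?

D1, D2, D3, D5, D9

D1: not dominated (best write latency).
D2: not dominated (best storage).
D3: not dominated.
D4: dominated by D2 (storage 45≥3, cost 256≤1471, write latency 83.8≤86.4).
D5: not dominated.
D6: dominated by D3 (storage 26≥6, cost 1034≤1372, write latency 26.0≤32.1).
D7: dominated by D2 (storage 45≥15, cost 256≤1382, write latency 83.8≤92.8).
D8: dominated by D3 (storage 26≥23, cost 1034≤1535, write latency 26.0≤40.2).
D9: not dominated.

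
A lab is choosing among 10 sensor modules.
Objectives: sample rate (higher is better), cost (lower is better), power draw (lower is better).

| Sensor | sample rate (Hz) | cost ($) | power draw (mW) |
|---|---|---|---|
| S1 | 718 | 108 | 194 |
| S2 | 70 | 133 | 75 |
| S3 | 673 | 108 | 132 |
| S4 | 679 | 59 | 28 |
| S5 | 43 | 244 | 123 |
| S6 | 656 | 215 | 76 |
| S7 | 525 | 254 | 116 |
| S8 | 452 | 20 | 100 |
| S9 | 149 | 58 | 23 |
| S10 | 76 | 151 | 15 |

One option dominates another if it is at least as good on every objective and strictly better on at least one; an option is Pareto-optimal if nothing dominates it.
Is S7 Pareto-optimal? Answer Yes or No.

S4 vs S7: sample rate 679≥525, cost 59≤254, power draw 28≤116 — S4 is at least as good on every objective and strictly better on at least one, so S4 dominates S7.

No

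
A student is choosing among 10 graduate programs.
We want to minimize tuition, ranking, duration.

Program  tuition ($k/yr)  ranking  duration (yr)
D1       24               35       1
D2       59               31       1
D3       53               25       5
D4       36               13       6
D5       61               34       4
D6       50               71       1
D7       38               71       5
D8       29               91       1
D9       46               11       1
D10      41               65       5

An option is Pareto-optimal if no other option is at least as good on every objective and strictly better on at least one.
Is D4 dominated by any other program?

No

D1: worse on ranking (35 vs 13).
D2: worse on tuition (59 vs 36).
D3: worse on tuition (53 vs 36).
D5: worse on tuition (61 vs 36).
D6: worse on tuition (50 vs 36).
D7: worse on tuition (38 vs 36).
D8: worse on ranking (91 vs 13).
D9: worse on tuition (46 vs 36).
D10: worse on tuition (41 vs 36).
No option is at least as good as D4 on every objective and strictly better on one.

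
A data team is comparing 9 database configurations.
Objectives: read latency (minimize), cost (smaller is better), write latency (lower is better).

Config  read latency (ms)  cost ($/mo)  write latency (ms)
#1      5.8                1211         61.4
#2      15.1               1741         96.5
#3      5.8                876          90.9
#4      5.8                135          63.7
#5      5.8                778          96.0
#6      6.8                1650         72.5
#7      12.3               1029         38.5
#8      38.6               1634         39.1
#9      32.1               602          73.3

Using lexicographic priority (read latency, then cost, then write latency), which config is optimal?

First minimize read latency: best is 5.8, kept {#1, #3, #4, #5}.
Then minimize cost: best is 135, kept {#4}.

#4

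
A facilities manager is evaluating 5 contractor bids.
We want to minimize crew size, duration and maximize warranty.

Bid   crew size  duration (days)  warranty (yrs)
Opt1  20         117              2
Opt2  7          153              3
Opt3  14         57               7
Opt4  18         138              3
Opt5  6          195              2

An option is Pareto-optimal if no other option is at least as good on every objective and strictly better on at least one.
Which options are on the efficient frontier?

Opt2, Opt3, Opt5

Opt1: dominated by Opt3 (crew size 14≤20, duration 57≤117, warranty 7≥2).
Opt2: not dominated.
Opt3: not dominated (best duration).
Opt4: dominated by Opt3 (crew size 14≤18, duration 57≤138, warranty 7≥3).
Opt5: not dominated (best crew size).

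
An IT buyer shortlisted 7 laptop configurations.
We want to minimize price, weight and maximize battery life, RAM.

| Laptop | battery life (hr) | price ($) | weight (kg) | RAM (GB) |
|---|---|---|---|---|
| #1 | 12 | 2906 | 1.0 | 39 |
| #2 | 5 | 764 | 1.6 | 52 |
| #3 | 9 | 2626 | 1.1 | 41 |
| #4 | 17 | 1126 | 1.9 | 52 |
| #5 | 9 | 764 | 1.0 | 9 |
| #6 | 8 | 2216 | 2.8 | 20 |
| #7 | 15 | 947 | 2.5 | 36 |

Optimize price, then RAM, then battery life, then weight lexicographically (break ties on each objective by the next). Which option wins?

First minimize price: best is 764, kept {#2, #5}.
Then maximize RAM: best is 52, kept {#2}.

#2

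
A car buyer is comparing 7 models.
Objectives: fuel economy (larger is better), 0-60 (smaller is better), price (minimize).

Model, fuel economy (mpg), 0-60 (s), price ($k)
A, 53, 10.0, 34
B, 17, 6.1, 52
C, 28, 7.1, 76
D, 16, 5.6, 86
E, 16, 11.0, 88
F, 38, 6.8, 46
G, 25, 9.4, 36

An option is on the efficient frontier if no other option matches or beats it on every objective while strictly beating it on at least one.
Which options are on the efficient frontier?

A, B, D, F, G

A: not dominated (best fuel economy).
B: not dominated.
C: dominated by F (fuel economy 38≥28, 0-60 6.8≤7.1, price 46≤76).
D: not dominated (best 0-60).
E: dominated by A (fuel economy 53≥16, 0-60 10.0≤11.0, price 34≤88).
F: not dominated.
G: not dominated.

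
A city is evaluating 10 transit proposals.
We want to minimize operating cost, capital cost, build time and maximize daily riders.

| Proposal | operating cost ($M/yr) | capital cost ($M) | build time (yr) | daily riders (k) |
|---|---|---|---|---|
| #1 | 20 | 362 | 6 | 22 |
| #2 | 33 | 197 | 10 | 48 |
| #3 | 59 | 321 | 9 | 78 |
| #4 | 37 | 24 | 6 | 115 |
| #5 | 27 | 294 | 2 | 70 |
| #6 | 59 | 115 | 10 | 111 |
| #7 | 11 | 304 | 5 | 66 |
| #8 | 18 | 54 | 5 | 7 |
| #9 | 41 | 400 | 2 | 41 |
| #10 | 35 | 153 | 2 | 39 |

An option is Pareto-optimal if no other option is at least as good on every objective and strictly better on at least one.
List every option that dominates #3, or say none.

#4: operating cost 37≤59, capital cost 24≤321, build time 6≤9, daily riders 115≥78 — dominates #3.
Others (#1, #2, #5, #6, #7, #8, #9, #10) are each worse than #3 on at least one objective.

#4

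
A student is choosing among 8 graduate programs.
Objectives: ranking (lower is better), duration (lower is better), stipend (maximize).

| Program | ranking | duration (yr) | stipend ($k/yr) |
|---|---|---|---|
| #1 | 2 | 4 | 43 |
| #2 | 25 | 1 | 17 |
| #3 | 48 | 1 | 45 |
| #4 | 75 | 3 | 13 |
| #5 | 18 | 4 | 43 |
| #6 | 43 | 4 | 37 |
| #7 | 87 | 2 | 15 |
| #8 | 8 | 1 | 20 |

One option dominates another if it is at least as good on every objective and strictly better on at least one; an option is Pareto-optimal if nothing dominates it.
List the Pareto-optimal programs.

#1, #3, #8

#1: not dominated (best ranking).
#2: dominated by #8 (ranking 8≤25, duration 1≤1, stipend 20≥17).
#3: not dominated (best stipend).
#4: dominated by #2 (ranking 25≤75, duration 1≤3, stipend 17≥13).
#5: dominated by #1 (ranking 2≤18, duration 4≤4, stipend 43≥43).
#6: dominated by #1 (ranking 2≤43, duration 4≤4, stipend 43≥37).
#7: dominated by #2 (ranking 25≤87, duration 1≤2, stipend 17≥15).
#8: not dominated.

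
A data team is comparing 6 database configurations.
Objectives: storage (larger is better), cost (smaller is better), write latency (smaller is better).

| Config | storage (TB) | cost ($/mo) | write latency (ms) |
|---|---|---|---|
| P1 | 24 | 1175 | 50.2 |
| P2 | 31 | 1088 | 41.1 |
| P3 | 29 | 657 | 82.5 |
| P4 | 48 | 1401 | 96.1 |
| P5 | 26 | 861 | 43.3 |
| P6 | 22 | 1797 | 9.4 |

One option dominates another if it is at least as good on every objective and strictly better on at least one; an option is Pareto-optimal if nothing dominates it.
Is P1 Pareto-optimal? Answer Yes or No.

No

P2 vs P1: storage 31≥24, cost 1088≤1175, write latency 41.1≤50.2 — P2 is at least as good on every objective and strictly better on at least one, so P2 dominates P1.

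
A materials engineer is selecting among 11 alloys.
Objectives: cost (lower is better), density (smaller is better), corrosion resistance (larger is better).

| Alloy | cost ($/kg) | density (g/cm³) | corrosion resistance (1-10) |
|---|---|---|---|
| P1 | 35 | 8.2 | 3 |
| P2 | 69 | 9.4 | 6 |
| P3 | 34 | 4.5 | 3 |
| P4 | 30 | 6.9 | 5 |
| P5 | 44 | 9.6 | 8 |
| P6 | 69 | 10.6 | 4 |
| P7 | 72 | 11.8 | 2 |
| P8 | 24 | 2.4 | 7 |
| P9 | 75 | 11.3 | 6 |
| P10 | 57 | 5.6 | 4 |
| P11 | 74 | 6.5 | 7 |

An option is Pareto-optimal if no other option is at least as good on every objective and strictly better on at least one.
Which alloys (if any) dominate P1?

P3, P4, P8

P3: cost 34≤35, density 4.5≤8.2, corrosion resistance 3≥3 — dominates P1.
P4: cost 30≤35, density 6.9≤8.2, corrosion resistance 5≥3 — dominates P1.
P8: cost 24≤35, density 2.4≤8.2, corrosion resistance 7≥3 — dominates P1.
Others (P2, P5, P6, P7, P9, P10, P11) are each worse than P1 on at least one objective.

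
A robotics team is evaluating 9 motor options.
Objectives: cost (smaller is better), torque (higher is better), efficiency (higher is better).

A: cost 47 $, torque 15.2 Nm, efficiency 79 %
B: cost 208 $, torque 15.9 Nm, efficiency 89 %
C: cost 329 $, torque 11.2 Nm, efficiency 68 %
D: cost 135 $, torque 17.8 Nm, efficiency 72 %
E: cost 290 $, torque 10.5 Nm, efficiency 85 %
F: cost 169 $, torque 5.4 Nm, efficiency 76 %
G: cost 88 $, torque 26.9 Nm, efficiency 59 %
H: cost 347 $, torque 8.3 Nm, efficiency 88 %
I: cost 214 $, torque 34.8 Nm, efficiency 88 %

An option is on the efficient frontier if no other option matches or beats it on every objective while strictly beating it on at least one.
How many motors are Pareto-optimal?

5

A: not dominated (best cost).
B: not dominated (best efficiency).
C: dominated by A (cost 47≤329, torque 15.2≥11.2, efficiency 79≥68).
D: not dominated.
E: dominated by B (cost 208≤290, torque 15.9≥10.5, efficiency 89≥85).
F: dominated by A (cost 47≤169, torque 15.2≥5.4, efficiency 79≥76).
G: not dominated.
H: dominated by B (cost 208≤347, torque 15.9≥8.3, efficiency 89≥88).
I: not dominated (best torque).
Pareto-optimal: A, B, D, G, I → 5.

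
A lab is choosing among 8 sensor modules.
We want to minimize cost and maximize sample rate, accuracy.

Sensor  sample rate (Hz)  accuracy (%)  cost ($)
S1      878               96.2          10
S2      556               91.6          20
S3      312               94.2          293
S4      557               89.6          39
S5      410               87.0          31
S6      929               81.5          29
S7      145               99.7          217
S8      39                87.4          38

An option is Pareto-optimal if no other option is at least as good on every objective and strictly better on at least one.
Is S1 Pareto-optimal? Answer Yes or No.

Yes

S2: worse on sample rate (556 vs 878).
S3: worse on sample rate (312 vs 878).
S4: worse on sample rate (557 vs 878).
S5: worse on sample rate (410 vs 878).
S6: worse on accuracy (81.5 vs 96.2).
S7: worse on sample rate (145 vs 878).
S8: worse on sample rate (39 vs 878).
No option is at least as good as S1 on every objective and strictly better on one.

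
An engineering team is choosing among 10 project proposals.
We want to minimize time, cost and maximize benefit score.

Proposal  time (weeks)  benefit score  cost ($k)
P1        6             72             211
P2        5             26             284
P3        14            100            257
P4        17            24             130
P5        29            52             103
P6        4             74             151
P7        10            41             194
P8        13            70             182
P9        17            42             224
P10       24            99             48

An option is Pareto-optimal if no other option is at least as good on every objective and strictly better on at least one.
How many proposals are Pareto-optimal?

4

P1: dominated by P6 (time 4≤6, benefit score 74≥72, cost 151≤211).
P2: dominated by P6 (time 4≤5, benefit score 74≥26, cost 151≤284).
P3: not dominated (best benefit score).
P4: not dominated.
P5: dominated by P10 (time 24≤29, benefit score 99≥52, cost 48≤103).
P6: not dominated (best time).
P7: dominated by P6 (time 4≤10, benefit score 74≥41, cost 151≤194).
P8: dominated by P6 (time 4≤13, benefit score 74≥70, cost 151≤182).
P9: dominated by P1 (time 6≤17, benefit score 72≥42, cost 211≤224).
P10: not dominated (best cost).
Pareto-optimal: P3, P4, P6, P10 → 4.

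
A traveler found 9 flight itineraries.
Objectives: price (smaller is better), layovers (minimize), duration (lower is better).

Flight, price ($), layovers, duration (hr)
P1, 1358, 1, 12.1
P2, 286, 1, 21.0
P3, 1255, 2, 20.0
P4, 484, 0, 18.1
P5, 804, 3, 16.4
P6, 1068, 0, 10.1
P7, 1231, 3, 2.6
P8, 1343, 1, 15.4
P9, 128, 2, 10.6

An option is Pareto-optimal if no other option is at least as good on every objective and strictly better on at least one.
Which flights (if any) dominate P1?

P6: price 1068≤1358, layovers 0≤1, duration 10.1≤12.1 — dominates P1.
Others (P2, P3, P4, P5, P7, P8, P9) are each worse than P1 on at least one objective.

P6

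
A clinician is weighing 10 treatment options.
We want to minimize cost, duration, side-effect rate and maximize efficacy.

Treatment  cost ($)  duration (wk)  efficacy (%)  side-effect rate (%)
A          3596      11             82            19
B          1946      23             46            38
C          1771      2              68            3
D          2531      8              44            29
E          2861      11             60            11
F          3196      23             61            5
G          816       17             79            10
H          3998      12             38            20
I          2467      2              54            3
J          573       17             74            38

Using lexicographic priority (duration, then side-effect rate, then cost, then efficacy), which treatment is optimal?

First minimize duration: best is 2, kept {C, I}.
Then minimize side-effect rate: best is 3, kept {C, I}.
Then minimize cost: best is 1771, kept {C}.

C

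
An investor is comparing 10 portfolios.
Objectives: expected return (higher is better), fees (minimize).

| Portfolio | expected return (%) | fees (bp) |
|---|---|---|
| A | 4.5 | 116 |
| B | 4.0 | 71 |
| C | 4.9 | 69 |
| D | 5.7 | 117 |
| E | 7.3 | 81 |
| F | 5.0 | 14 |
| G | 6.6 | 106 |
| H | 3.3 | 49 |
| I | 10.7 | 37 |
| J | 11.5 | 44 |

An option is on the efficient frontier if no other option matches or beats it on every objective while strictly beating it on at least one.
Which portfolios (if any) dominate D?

E, G, I, J

E: expected return 7.3≥5.7, fees 81≤117 — dominates D.
G: expected return 6.6≥5.7, fees 106≤117 — dominates D.
I: expected return 10.7≥5.7, fees 37≤117 — dominates D.
J: expected return 11.5≥5.7, fees 44≤117 — dominates D.
Others (A, B, C, F, H) are each worse than D on at least one objective.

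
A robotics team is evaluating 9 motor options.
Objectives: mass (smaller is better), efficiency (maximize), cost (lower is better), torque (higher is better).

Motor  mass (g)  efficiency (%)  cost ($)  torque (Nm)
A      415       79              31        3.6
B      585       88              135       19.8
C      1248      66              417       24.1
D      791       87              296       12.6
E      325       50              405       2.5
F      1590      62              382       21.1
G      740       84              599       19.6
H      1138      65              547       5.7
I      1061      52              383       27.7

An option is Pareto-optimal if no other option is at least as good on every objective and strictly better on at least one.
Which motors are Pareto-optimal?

A: not dominated (best cost).
B: not dominated (best efficiency).
C: not dominated.
D: dominated by B (mass 585≤791, efficiency 88≥87, cost 135≤296, torque 19.8≥12.6).
E: not dominated (best mass).
F: not dominated.
G: dominated by B (mass 585≤740, efficiency 88≥84, cost 135≤599, torque 19.8≥19.6).
H: dominated by B (mass 585≤1138, efficiency 88≥65, cost 135≤547, torque 19.8≥5.7).
I: not dominated (best torque).

A, B, C, E, F, I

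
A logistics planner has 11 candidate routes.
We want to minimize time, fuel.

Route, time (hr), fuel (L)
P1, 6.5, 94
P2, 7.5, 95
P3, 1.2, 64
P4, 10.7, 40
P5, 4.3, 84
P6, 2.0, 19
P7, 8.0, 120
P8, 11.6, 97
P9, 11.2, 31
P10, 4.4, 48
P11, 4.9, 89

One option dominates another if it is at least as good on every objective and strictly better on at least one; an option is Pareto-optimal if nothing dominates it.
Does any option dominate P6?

No

P1: worse on time (6.5 vs 2.0).
P2: worse on time (7.5 vs 2.0).
P3: worse on fuel (64 vs 19).
P4: worse on time (10.7 vs 2.0).
P5: worse on time (4.3 vs 2.0).
P7: worse on time (8.0 vs 2.0).
P8: worse on time (11.6 vs 2.0).
P9: worse on time (11.2 vs 2.0).
P10: worse on time (4.4 vs 2.0).
P11: worse on time (4.9 vs 2.0).
No option is at least as good as P6 on every objective and strictly better on one.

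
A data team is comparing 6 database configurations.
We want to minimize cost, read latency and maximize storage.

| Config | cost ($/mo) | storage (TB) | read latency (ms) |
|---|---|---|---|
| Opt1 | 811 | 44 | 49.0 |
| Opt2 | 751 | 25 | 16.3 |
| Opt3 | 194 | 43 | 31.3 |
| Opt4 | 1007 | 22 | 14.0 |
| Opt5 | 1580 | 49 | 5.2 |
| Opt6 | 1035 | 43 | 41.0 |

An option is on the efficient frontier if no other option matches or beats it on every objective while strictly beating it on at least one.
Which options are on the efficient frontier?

Opt1: not dominated.
Opt2: not dominated.
Opt3: not dominated (best cost).
Opt4: not dominated.
Opt5: not dominated (best storage).
Opt6: dominated by Opt3 (cost 194≤1035, storage 43≥43, read latency 31.3≤41.0).

Opt1, Opt2, Opt3, Opt4, Opt5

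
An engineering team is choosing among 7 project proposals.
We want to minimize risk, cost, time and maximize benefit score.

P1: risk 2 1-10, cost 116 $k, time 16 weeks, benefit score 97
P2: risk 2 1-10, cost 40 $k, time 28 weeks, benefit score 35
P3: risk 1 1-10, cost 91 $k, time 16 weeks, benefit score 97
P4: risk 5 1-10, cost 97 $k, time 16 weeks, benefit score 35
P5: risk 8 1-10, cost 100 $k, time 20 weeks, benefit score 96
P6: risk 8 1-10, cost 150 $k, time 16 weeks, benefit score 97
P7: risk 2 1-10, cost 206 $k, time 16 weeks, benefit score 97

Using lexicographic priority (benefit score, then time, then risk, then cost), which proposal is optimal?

P3

First maximize benefit score: best is 97, kept {P1, P3, P6, P7}.
Then minimize time: best is 16, kept {P1, P3, P6, P7}.
Then minimize risk: best is 1, kept {P3}.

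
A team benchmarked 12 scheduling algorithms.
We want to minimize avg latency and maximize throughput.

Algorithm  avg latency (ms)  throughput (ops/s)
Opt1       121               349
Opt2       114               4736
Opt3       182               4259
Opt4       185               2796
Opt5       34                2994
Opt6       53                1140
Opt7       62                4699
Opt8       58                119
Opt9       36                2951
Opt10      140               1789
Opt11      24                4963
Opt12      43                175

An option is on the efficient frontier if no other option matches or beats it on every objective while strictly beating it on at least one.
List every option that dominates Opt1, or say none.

Opt2: avg latency 114≤121, throughput 4736≥349 — dominates Opt1.
Opt5: avg latency 34≤121, throughput 2994≥349 — dominates Opt1.
Opt6: avg latency 53≤121, throughput 1140≥349 — dominates Opt1.
Opt7: avg latency 62≤121, throughput 4699≥349 — dominates Opt1.
Opt9: avg latency 36≤121, throughput 2951≥349 — dominates Opt1.
Opt11: avg latency 24≤121, throughput 4963≥349 — dominates Opt1.
Others (Opt3, Opt4, Opt8, Opt10, Opt12) are each worse than Opt1 on at least one objective.

Opt2, Opt5, Opt6, Opt7, Opt9, Opt11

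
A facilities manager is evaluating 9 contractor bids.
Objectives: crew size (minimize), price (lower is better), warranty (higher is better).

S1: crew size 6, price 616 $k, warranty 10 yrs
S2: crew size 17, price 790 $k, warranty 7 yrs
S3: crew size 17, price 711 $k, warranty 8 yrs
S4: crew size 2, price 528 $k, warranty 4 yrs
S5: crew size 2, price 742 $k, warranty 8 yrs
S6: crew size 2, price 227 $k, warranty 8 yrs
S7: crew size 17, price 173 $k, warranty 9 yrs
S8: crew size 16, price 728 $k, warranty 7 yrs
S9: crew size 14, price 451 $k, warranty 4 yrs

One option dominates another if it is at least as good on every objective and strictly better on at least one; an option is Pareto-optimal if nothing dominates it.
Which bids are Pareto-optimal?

S1: not dominated (best warranty).
S2: dominated by S1 (crew size 6≤17, price 616≤790, warranty 10≥7).
S3: dominated by S1 (crew size 6≤17, price 616≤711, warranty 10≥8).
S4: dominated by S6 (crew size 2≤2, price 227≤528, warranty 8≥4).
S5: dominated by S6 (crew size 2≤2, price 227≤742, warranty 8≥8).
S6: not dominated.
S7: not dominated (best price).
S8: dominated by S1 (crew size 6≤16, price 616≤728, warranty 10≥7).
S9: dominated by S6 (crew size 2≤14, price 227≤451, warranty 8≥4).

S1, S6, S7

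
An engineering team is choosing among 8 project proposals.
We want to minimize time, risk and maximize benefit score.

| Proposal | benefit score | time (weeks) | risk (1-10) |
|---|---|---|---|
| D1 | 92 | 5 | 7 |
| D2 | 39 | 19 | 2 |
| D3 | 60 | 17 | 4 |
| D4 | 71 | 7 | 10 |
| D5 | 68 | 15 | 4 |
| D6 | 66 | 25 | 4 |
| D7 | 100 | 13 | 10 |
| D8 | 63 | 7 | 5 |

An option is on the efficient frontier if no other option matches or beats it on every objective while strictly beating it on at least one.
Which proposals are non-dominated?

D1: not dominated (best time).
D2: not dominated (best risk).
D3: dominated by D5 (benefit score 68≥60, time 15≤17, risk 4≤4).
D4: dominated by D1 (benefit score 92≥71, time 5≤7, risk 7≤10).
D5: not dominated.
D6: dominated by D5 (benefit score 68≥66, time 15≤25, risk 4≤4).
D7: not dominated (best benefit score).
D8: not dominated.

D1, D2, D5, D7, D8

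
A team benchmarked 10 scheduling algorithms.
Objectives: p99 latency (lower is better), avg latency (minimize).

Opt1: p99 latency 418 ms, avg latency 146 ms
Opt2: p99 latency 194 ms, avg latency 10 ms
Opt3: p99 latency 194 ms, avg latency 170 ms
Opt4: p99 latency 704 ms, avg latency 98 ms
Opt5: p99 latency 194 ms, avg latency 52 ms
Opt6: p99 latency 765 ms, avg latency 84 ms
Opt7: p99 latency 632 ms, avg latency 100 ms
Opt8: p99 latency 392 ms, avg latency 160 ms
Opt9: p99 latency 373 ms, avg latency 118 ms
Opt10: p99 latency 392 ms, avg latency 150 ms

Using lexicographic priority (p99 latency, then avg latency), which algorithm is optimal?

Opt2

First minimize p99 latency: best is 194, kept {Opt2, Opt3, Opt5}.
Then minimize avg latency: best is 10, kept {Opt2}.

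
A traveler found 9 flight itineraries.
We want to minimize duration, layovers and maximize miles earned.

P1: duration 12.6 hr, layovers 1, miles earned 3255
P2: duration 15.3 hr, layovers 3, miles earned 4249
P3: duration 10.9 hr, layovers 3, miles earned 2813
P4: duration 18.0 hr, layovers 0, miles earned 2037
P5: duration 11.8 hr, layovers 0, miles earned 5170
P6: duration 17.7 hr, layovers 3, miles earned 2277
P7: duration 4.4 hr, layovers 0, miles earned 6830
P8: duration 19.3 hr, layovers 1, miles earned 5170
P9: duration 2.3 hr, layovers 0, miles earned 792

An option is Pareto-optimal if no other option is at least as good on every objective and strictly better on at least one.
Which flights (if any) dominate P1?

P5, P7

P5: duration 11.8≤12.6, layovers 0≤1, miles earned 5170≥3255 — dominates P1.
P7: duration 4.4≤12.6, layovers 0≤1, miles earned 6830≥3255 — dominates P1.
Others (P2, P3, P4, P6, P8, P9) are each worse than P1 on at least one objective.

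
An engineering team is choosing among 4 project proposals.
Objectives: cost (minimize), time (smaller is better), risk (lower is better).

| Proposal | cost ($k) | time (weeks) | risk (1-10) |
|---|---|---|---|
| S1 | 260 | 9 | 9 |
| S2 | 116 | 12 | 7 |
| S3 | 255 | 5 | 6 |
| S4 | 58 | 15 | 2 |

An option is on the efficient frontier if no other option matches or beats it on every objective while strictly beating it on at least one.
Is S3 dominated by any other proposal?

S1: worse on cost (260 vs 255).
S2: worse on time (12 vs 5).
S4: worse on time (15 vs 5).
No option is at least as good as S3 on every objective and strictly better on one.

No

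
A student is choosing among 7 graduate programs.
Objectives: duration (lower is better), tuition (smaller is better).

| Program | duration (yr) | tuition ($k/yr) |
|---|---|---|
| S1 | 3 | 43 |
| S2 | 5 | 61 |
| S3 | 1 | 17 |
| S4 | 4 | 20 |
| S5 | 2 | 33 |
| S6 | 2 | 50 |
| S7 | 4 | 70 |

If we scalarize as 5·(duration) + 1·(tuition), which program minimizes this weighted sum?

S3

S1: 5·3 + 1·43 = 58
S2: 5·5 + 1·61 = 86
S3: 5·1 + 1·17 = 22
S4: 5·4 + 1·20 = 40
S5: 5·2 + 1·33 = 43
S6: 5·2 + 1·50 = 60
S7: 5·4 + 1·70 = 90
Lowest: S3 at 22.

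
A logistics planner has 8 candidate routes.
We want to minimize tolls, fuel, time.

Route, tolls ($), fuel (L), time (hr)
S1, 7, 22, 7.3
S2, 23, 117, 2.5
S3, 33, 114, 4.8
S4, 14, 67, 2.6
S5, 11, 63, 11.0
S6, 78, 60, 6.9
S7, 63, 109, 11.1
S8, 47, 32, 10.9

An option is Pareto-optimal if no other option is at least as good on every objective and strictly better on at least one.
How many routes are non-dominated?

4

S1: not dominated (best tolls).
S2: not dominated (best time).
S3: dominated by S4 (tolls 14≤33, fuel 67≤114, time 2.6≤4.8).
S4: not dominated.
S5: dominated by S1 (tolls 7≤11, fuel 22≤63, time 7.3≤11.0).
S6: not dominated.
S7: dominated by S1 (tolls 7≤63, fuel 22≤109, time 7.3≤11.1).
S8: dominated by S1 (tolls 7≤47, fuel 22≤32, time 7.3≤10.9).
Pareto-optimal: S1, S2, S4, S6 → 4.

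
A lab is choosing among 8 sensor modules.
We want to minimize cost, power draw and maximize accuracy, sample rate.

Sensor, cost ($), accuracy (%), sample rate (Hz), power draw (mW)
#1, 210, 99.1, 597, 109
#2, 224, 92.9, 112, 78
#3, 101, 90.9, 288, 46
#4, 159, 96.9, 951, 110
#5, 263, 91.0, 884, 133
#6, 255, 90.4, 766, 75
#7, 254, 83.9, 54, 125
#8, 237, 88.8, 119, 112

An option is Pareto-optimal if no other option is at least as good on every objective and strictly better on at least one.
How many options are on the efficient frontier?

#1: not dominated (best accuracy).
#2: not dominated.
#3: not dominated (best cost).
#4: not dominated (best sample rate).
#5: dominated by #4 (cost 159≤263, accuracy 96.9≥91.0, sample rate 951≥884, power draw 110≤133).
#6: not dominated.
#7: dominated by #1 (cost 210≤254, accuracy 99.1≥83.9, sample rate 597≥54, power draw 109≤125).
#8: dominated by #1 (cost 210≤237, accuracy 99.1≥88.8, sample rate 597≥119, power draw 109≤112).
Pareto-optimal: #1, #2, #3, #4, #6 → 5.

5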